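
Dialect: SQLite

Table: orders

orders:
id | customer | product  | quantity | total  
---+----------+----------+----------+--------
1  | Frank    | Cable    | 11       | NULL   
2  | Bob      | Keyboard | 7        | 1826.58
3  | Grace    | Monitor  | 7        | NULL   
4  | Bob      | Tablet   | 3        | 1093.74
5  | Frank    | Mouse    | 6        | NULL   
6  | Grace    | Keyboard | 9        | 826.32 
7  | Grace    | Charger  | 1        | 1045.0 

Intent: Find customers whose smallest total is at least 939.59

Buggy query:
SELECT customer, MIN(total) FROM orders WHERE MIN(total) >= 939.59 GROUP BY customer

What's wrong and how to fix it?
Bug: MIN() in WHERE is a misuse of aggregate

Fix: Replace WHERE with HAVING after the GROUP BY

Corrected query:
SELECT customer, MIN(total) FROM orders GROUP BY customer HAVING MIN(total) >= 939.59

Result:
customer | MIN(total)
---------+-----------
Bob      | 1093.74   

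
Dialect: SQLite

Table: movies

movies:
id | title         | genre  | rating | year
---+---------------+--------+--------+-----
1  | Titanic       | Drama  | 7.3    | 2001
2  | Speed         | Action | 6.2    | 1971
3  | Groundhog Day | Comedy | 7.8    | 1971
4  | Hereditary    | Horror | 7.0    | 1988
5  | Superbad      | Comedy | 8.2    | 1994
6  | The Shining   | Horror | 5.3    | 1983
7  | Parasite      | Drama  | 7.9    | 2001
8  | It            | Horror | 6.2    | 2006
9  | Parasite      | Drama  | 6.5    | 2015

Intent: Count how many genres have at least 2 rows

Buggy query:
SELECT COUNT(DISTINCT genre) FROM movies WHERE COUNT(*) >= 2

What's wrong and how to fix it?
Bug: COUNT(*) cannot appear in WHERE; the per-group count doesn't exist yet

Fix: Group first with HAVING COUNT(*) >= 2, then COUNT the resulting groups

Corrected query:
SELECT COUNT(*) FROM (SELECT genre FROM movies GROUP BY genre HAVING COUNT(*) >= 2)

Result:
COUNT(*)
--------
3       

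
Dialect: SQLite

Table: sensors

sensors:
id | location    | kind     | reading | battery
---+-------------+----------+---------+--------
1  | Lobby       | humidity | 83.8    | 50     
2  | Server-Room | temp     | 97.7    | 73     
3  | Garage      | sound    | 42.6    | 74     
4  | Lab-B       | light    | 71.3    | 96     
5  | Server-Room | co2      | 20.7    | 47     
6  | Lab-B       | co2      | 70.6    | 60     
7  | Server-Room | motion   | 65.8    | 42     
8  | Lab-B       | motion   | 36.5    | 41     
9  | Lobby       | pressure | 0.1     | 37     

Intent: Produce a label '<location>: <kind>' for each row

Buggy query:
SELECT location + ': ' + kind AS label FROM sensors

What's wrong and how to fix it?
Bug: '+' is numeric addition; on text columns SQLite converts them to 0 instead of concatenating

Fix: Use the || operator for string concatenation

Corrected query:
SELECT location || ': ' || kind AS label FROM sensors

Result:
label              
-------------------
Lobby: humidity    
Server-Room: temp  
Garage: sound      
Lab-B: light       
Server-Room: co2   
Lab-B: co2         
Server-Room: motion
Lab-B: motion      
Lobby: pressure    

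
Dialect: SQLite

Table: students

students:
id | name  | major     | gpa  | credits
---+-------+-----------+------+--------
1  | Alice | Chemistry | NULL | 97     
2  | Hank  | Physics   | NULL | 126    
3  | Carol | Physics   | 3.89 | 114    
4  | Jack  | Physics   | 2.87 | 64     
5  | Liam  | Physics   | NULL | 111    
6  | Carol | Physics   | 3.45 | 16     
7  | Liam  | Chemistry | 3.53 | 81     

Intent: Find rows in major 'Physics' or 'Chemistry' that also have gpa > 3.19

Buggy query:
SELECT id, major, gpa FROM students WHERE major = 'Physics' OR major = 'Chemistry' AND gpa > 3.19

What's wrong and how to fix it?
Bug: Without parentheses, AND is evaluated before OR, so the gpa filter only applies to the 'Chemistry' branch

Fix: Add parentheses around the OR so the AND applies to both alternatives

Corrected query:
SELECT id, major, gpa FROM students WHERE (major = 'Physics' OR major = 'Chemistry') AND gpa > 3.19

Result:
id | major     | gpa 
---+-----------+-----
3  | Physics   | 3.89
6  | Physics   | 3.45
7  | Chemistry | 3.53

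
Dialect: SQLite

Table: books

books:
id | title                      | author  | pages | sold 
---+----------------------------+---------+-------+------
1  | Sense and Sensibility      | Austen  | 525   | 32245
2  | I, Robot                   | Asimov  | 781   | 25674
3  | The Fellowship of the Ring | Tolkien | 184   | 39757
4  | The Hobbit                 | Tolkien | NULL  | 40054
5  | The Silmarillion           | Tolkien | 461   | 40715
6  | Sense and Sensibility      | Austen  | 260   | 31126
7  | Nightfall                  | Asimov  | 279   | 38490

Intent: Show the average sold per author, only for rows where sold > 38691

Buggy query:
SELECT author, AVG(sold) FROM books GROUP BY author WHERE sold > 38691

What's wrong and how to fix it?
Bug: Row-level WHERE must come before GROUP BY in the clause order

Fix: Move the WHERE clause before GROUP BY

Corrected query:
SELECT author, AVG(sold) FROM books WHERE sold > 38691 GROUP BY author

Result:
author  | AVG(sold)   
--------+-------------
Tolkien | 40175.333333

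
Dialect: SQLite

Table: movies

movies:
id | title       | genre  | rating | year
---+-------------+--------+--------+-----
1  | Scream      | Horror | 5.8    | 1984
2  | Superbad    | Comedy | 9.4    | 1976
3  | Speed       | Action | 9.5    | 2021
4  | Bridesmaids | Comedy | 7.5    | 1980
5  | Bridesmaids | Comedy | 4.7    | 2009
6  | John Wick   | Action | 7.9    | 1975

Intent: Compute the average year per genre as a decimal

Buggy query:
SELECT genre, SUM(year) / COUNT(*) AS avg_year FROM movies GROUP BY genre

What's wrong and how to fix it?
Bug: Both operands are integers, so '/' performs integer division and truncates

Fix: Cast one side to REAL so the division keeps the fractional part

Corrected query:
SELECT genre, SUM(year) * 1.0 / COUNT(*) AS avg_year FROM movies GROUP BY genre

Result:
genre  | avg_year   
-------+------------
Action | 1998       
Comedy | 1988.333333
Horror | 1984       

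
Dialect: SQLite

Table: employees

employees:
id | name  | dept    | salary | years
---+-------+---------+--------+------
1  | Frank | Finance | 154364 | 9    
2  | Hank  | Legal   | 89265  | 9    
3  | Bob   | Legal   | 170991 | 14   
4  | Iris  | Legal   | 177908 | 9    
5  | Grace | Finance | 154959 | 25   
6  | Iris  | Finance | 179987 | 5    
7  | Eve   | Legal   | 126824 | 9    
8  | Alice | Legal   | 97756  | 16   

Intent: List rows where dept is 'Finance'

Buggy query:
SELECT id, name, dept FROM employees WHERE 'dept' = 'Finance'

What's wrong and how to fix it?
Bug: 'dept' in single quotes is a string literal, not the column; the comparison is literal-vs-literal and never true

Fix: Remove the quotes around the column name (or use double quotes for an identifier)

Corrected query:
SELECT id, name, dept FROM employees WHERE dept = 'Finance'

Result:
id | name  | dept   
---+-------+--------
1  | Frank | Finance
5  | Grace | Finance
6  | Iris  | Finance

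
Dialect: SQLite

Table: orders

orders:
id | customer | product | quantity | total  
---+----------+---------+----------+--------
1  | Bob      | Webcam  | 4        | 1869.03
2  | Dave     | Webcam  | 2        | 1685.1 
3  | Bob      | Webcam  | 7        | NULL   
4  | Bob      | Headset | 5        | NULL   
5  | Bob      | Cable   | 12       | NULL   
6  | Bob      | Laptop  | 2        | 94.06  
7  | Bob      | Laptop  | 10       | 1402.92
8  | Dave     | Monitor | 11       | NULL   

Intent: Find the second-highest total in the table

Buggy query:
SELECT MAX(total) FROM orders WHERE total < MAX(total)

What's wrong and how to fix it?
Bug: MAX(total) on the right of the comparison is an aggregate-in-WHERE error

Fix: Compute the overall MAX in a subquery, then take MAX of rows below it

Corrected query:
SELECT MAX(total) FROM orders WHERE total < (SELECT MAX(total) FROM orders)

Result:
MAX(total)
----------
1685.1    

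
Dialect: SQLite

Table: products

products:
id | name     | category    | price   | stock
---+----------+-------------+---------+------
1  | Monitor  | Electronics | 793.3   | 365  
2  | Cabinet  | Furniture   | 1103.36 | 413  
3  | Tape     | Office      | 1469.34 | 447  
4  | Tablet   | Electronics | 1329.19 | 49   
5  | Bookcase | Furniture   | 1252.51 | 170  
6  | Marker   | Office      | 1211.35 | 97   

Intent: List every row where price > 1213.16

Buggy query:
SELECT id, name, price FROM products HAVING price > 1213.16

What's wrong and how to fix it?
Bug: This is a non-aggregate query (no GROUP BY, no aggregates), so in SQLite the HAVING clause is invalid here; a row-level condition belongs in WHERE

Fix: Use WHERE for row-level filtering

Corrected query:
SELECT id, name, price FROM products WHERE price > 1213.16

Result:
id | name     | price  
---+----------+--------
3  | Tape     | 1469.34
4  | Tablet   | 1329.19
5  | Bookcase | 1252.51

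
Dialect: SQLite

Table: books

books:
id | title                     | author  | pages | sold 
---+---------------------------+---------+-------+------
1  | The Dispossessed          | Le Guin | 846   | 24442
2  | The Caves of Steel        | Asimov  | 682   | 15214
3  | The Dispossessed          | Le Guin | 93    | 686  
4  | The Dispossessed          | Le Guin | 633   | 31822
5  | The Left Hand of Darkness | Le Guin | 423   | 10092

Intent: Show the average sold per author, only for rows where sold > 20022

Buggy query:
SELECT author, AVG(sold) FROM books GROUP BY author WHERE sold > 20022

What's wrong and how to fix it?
Bug: Row-level WHERE must come before GROUP BY in the clause order

Fix: Place WHERE between FROM and GROUP BY

Corrected query:
SELECT author, AVG(sold) FROM books WHERE sold > 20022 GROUP BY author

Result:
author  | AVG(sold)
--------+----------
Le Guin | 28132    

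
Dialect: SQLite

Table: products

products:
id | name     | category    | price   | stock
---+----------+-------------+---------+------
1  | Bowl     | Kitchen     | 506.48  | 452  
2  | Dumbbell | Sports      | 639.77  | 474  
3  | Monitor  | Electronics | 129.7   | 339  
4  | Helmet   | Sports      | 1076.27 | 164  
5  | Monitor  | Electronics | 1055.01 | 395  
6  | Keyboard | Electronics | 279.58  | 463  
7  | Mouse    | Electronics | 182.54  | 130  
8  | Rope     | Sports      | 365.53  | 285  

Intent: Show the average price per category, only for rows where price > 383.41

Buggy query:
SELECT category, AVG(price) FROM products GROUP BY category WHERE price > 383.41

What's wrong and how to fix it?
Bug: WHERE cannot follow GROUP BY

Fix: Move the WHERE clause before GROUP BY

Corrected query:
SELECT category, AVG(price) FROM products WHERE price > 383.41 GROUP BY category

Result:
category    | AVG(price)
------------+-----------
Electronics | 1055.01   
Kitchen     | 506.48    
Sports      | 858.02    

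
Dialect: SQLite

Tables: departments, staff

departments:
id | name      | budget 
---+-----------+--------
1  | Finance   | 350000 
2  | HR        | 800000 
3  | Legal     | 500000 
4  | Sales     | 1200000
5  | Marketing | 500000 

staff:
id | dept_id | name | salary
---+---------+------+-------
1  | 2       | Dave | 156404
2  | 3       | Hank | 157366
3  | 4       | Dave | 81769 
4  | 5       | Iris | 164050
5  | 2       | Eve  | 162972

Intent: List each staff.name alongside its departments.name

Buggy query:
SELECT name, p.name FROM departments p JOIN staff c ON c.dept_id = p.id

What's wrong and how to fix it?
Bug: 'name' exists in both joined tables, so the database can't tell which one is meant

Fix: Qualify the column with its table alias (c.name)

Corrected query:
SELECT c.name, p.name FROM departments p JOIN staff c ON c.dept_id = p.id

Result:
name | name     
-----+----------
Dave | HR       
Hank | Legal    
Dave | Sales    
Iris | Marketing
Eve  | HR       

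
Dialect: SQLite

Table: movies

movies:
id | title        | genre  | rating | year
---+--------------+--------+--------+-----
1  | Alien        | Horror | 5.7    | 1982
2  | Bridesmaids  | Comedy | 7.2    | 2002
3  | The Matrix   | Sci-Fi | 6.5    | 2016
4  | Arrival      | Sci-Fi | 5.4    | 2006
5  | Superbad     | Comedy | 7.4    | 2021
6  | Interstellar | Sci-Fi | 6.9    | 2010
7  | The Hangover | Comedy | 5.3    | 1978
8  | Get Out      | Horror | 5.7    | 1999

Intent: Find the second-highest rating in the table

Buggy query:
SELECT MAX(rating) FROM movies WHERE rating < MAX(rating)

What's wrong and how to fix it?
Bug: MAX(rating) on the right of the comparison is an aggregate-in-WHERE error

Fix: Compute the overall MAX in a subquery, then take MAX of rows below it

Corrected query:
SELECT MAX(rating) FROM movies WHERE rating < (SELECT MAX(rating) FROM movies)

Result:
MAX(rating)
-----------
7.2        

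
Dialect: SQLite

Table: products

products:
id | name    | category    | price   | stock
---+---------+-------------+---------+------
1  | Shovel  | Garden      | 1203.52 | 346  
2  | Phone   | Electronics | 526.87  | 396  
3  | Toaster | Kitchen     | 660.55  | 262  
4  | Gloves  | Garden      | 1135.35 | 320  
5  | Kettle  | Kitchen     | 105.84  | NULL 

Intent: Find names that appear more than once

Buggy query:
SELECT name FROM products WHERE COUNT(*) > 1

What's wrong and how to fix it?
Bug: WHERE can't reference COUNT(*); aggregates are computed after WHERE

Fix: Group first, then use HAVING for the count condition

Corrected query:
SELECT name FROM products GROUP BY name HAVING COUNT(*) > 1

Result:
(no rows)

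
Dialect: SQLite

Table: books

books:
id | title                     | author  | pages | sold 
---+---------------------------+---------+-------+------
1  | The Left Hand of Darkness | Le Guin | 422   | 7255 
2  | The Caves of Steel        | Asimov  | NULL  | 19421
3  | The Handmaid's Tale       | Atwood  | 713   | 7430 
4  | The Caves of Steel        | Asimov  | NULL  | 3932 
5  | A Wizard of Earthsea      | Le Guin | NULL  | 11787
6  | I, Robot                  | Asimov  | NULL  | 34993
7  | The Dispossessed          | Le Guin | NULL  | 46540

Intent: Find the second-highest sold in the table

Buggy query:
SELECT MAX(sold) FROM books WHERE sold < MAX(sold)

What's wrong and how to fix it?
Bug: MAX(sold) on the right of the comparison is an aggregate-in-WHERE error

Fix: Put the inner MAX in a scalar subquery

Corrected query:
SELECT MAX(sold) FROM books WHERE sold < (SELECT MAX(sold) FROM books)

Result:
MAX(sold)
---------
34993    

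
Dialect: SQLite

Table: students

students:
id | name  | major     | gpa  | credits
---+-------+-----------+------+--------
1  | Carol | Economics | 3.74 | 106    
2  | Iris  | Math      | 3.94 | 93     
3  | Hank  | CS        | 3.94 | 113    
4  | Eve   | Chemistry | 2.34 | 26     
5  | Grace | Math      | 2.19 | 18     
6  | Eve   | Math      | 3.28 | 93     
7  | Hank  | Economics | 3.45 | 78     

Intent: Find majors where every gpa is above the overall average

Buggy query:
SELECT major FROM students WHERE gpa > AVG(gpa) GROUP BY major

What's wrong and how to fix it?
Bug: AVG() is an aggregate; it can't sit directly in WHERE

Fix: Compute the overall average in a scalar subquery and compare each group's MIN against it in HAVING

Corrected query:
SELECT major FROM students GROUP BY major HAVING MIN(gpa) > (SELECT AVG(gpa) FROM students)

Result:
major    
---------
CS       
Economics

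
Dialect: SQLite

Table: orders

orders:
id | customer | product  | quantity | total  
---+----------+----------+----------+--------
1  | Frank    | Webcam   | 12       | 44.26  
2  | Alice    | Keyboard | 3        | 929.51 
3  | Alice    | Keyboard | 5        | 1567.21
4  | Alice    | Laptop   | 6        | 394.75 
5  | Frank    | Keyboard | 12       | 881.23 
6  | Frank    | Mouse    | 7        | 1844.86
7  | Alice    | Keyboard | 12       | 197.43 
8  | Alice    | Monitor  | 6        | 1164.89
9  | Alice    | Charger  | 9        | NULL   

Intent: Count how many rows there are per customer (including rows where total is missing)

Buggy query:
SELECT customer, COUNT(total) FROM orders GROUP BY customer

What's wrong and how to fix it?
Bug: COUNT(total) skips NULLs, so groups with missing total are undercounted

Fix: Use COUNT(*) to count all rows regardless of NULL

Corrected query:
SELECT customer, COUNT(*) FROM orders GROUP BY customer

Result:
customer | COUNT(*)
---------+---------
Alice    | 6       
Frank    | 3       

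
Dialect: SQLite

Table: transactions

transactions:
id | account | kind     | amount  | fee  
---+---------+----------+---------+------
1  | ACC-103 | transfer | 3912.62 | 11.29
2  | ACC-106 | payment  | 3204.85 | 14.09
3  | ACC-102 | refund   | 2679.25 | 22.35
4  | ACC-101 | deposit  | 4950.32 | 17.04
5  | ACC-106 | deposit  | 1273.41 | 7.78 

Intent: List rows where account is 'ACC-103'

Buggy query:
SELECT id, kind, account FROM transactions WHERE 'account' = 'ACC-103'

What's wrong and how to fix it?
Bug: Single quotes denote string literals in SQL; the column name is being compared as a constant string

Fix: Reference the column as account without single quotes

Corrected query:
SELECT id, kind, account FROM transactions WHERE account = 'ACC-103'

Result:
id | kind     | account
---+----------+--------
1  | transfer | ACC-103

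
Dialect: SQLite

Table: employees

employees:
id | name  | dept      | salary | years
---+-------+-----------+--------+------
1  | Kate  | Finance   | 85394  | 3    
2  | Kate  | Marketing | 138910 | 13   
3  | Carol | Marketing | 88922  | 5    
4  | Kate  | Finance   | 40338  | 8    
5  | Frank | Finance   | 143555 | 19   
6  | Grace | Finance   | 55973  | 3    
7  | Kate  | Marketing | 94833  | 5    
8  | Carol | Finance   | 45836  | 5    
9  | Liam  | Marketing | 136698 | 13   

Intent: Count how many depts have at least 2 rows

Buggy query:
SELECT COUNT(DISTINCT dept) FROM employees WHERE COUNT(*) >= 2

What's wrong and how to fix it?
Bug: COUNT(*) cannot appear in WHERE; the per-group count doesn't exist yet

Fix: Group first with HAVING COUNT(*) >= 2, then COUNT the resulting groups

Corrected query:
SELECT COUNT(*) FROM (SELECT dept FROM employees GROUP BY dept HAVING COUNT(*) >= 2)

Result:
COUNT(*)
--------
2       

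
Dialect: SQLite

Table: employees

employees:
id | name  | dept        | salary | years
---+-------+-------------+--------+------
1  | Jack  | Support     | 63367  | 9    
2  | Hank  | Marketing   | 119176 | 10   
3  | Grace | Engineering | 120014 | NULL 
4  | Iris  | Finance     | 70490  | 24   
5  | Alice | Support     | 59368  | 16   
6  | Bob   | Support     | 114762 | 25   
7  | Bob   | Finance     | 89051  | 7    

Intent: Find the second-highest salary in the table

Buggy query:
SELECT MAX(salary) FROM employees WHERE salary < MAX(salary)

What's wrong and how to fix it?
Bug: The inner MAX is an aggregate inside WHERE, which is not allowed

Fix: Compute the overall MAX in a subquery, then take MAX of rows below it

Corrected query:
SELECT MAX(salary) FROM employees WHERE salary < (SELECT MAX(salary) FROM employees)

Result:
MAX(salary)
-----------
119176     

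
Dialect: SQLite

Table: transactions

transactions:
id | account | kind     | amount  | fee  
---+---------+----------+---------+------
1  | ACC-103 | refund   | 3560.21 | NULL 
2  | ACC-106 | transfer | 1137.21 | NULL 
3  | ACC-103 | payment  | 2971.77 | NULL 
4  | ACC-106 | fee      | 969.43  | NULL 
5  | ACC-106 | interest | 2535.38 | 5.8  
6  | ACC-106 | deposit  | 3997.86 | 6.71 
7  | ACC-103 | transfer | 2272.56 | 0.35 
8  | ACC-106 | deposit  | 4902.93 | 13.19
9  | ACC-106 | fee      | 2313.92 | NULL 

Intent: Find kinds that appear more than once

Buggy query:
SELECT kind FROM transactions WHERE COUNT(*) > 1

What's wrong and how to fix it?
Bug: WHERE can't reference COUNT(*); aggregates are computed after WHERE

Fix: Group first, then use HAVING for the count condition

Corrected query:
SELECT kind FROM transactions GROUP BY kind HAVING COUNT(*) > 1

Result:
kind    
--------
deposit 
fee     
transfer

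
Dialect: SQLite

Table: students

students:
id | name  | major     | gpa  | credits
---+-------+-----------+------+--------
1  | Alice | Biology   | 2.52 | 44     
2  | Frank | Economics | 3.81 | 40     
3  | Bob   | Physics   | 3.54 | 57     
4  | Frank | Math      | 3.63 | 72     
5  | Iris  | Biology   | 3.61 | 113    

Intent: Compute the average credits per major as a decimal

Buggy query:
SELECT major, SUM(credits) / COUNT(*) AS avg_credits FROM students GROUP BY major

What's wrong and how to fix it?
Bug: Both operands are integers, so '/' performs integer division and truncates

Fix: Cast one side to REAL so the division keeps the fractional part

Corrected query:
SELECT major, SUM(credits) * 1.0 / COUNT(*) AS avg_credits FROM students GROUP BY major

Result:
major     | avg_credits
----------+------------
Biology   | 78.5       
Economics | 40         
Math      | 72         
Physics   | 57         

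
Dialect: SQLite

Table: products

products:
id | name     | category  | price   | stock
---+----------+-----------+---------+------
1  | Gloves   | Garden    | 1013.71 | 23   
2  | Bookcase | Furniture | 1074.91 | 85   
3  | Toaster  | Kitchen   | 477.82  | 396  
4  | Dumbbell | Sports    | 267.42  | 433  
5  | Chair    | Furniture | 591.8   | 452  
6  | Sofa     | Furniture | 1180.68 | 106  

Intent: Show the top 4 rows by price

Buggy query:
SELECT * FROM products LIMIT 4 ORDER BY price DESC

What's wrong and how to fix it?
Bug: LIMIT must come after ORDER BY

Fix: Sort with ORDER BY, then apply LIMIT

Corrected query:
SELECT * FROM products ORDER BY price DESC LIMIT 4

Result:
id | name     | category  | price   | stock
---+----------+-----------+---------+------
6  | Sofa     | Furniture | 1180.68 | 106  
2  | Bookcase | Furniture | 1074.91 | 85   
1  | Gloves   | Garden    | 1013.71 | 23   
5  | Chair    | Furniture | 591.8   | 452  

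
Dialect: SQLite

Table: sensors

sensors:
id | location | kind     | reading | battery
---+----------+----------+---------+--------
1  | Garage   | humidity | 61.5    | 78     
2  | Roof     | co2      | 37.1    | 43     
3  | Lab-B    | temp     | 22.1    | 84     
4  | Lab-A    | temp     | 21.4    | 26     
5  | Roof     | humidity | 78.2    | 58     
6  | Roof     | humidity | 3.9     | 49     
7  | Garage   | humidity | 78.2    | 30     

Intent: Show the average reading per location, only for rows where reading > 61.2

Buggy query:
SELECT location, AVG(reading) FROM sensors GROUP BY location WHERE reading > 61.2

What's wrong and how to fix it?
Bug: WHERE cannot follow GROUP BY

Fix: Place WHERE between FROM and GROUP BY

Corrected query:
SELECT location, AVG(reading) FROM sensors WHERE reading > 61.2 GROUP BY location

Result:
location | AVG(reading)
---------+-------------
Garage   | 69.85       
Roof     | 78.2        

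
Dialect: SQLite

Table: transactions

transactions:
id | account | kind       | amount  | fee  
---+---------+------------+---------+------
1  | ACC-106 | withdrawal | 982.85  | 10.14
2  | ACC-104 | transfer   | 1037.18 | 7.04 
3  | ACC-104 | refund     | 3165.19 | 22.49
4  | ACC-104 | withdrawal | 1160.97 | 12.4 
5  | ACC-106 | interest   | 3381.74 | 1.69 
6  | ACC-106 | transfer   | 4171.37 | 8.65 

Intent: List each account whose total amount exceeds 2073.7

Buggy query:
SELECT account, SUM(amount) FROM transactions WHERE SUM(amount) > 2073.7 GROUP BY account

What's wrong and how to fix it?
Bug: SUM(amount) is an aggregate, but WHERE filters rows before aggregation

Fix: Move the aggregate condition to a HAVING clause

Corrected query:
SELECT account, SUM(amount) FROM transactions GROUP BY account HAVING SUM(amount) > 2073.7

Result:
account | SUM(amount)
--------+------------
ACC-104 | 5363.34    
ACC-106 | 8535.96    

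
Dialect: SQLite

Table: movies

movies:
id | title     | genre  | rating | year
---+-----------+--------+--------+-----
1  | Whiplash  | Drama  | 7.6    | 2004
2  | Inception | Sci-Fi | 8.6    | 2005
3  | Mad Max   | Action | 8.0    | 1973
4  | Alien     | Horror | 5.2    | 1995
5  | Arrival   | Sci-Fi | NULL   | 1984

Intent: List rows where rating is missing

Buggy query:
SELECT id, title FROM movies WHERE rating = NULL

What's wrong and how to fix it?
Bug: Comparing to NULL with '=' never matches; NULL = NULL is unknown, not true

Fix: Replace '= NULL' with 'IS NULL'

Corrected query:
SELECT id, title FROM movies WHERE rating IS NULL

Result:
id | title  
---+--------
5  | Arrival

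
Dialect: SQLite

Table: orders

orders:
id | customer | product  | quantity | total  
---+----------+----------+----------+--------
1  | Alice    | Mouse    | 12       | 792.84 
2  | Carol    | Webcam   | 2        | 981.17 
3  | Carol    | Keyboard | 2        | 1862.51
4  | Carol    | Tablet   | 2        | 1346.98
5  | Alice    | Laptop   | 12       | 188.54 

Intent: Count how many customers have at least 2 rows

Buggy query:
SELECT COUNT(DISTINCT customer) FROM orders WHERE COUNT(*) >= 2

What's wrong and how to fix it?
Bug: WHERE filters individual rows, not groups, so a group-level COUNT is invalid there

Fix: Group first with HAVING COUNT(*) >= 2, then COUNT the resulting groups

Corrected query:
SELECT COUNT(*) FROM (SELECT customer FROM orders GROUP BY customer HAVING COUNT(*) >= 2)

Result:
COUNT(*)
--------
2       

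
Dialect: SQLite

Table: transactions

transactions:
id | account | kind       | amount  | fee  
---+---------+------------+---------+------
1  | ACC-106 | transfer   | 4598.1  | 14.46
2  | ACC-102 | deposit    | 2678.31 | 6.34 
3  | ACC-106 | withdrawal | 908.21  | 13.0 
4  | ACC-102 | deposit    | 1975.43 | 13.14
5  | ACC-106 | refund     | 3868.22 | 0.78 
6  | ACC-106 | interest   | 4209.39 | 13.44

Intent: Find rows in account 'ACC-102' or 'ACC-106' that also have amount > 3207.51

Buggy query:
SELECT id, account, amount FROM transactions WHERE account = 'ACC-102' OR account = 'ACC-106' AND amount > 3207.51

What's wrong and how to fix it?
Bug: Without parentheses, AND is evaluated before OR, so the amount filter only applies to the 'ACC-106' branch

Fix: Group the OR with parentheses (or use IN), then AND the threshold

Corrected query:
SELECT id, account, amount FROM transactions WHERE (account = 'ACC-102' OR account = 'ACC-106') AND amount > 3207.51

Result:
id | account | amount 
---+---------+--------
1  | ACC-106 | 4598.1 
5  | ACC-106 | 3868.22
6  | ACC-106 | 4209.39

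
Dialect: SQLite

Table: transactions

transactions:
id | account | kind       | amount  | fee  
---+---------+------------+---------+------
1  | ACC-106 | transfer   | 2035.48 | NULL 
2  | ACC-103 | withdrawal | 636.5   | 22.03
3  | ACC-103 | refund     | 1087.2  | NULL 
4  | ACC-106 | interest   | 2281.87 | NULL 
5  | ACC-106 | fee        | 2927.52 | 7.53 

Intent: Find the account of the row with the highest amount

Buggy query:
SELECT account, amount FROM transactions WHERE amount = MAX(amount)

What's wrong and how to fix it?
Bug: MAX(amount) is an aggregate and cannot be used directly in WHERE

Fix: Wrap MAX in a scalar subquery so WHERE compares against a single value

Corrected query:
SELECT account, amount FROM transactions WHERE amount = (SELECT MAX(amount) FROM transactions)

Result:
account | amount 
--------+--------
ACC-106 | 2927.52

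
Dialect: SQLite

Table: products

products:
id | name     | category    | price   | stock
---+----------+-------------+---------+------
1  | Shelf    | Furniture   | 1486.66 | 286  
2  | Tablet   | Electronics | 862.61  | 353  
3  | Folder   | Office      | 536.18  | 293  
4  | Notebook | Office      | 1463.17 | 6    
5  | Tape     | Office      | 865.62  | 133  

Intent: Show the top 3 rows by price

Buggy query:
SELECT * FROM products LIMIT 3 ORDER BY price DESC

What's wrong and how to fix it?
Bug: ORDER BY cannot follow LIMIT; LIMIT is the final clause

Fix: Sort with ORDER BY, then apply LIMIT

Corrected query:
SELECT * FROM products ORDER BY price DESC LIMIT 3

Result:
id | name     | category  | price   | stock
---+----------+-----------+---------+------
1  | Shelf    | Furniture | 1486.66 | 286  
4  | Notebook | Office    | 1463.17 | 6    
5  | Tape     | Office    | 865.62  | 133  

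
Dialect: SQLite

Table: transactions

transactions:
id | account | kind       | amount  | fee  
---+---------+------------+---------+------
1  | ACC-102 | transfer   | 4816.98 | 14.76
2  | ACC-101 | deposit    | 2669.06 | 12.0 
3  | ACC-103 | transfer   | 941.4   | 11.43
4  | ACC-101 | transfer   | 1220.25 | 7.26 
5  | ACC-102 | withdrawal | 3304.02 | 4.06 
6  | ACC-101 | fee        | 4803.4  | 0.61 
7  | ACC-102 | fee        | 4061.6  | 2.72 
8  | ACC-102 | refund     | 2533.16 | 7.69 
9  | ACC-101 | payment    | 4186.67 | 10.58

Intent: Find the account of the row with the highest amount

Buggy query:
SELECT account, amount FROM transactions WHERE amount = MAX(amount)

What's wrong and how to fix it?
Bug: WHERE is evaluated per row; an aggregate over the whole table isn't defined there

Fix: Use a subquery: WHERE amount = (SELECT MAX(amount) FROM transactions)

Corrected query:
SELECT account, amount FROM transactions WHERE amount = (SELECT MAX(amount) FROM transactions)

Result:
account | amount 
--------+--------
ACC-102 | 4816.98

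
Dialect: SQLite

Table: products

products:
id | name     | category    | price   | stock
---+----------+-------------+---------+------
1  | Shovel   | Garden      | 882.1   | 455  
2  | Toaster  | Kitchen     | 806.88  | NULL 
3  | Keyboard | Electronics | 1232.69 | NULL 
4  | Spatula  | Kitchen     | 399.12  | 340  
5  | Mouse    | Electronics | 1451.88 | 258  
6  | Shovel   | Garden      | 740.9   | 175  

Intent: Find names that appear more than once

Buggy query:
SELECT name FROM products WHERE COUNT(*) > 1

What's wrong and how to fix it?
Bug: WHERE can't reference COUNT(*); aggregates are computed after WHERE

Fix: Group first, then use HAVING for the count condition

Corrected query:
SELECT name FROM products GROUP BY name HAVING COUNT(*) > 1

Result:
name  
------
Shovel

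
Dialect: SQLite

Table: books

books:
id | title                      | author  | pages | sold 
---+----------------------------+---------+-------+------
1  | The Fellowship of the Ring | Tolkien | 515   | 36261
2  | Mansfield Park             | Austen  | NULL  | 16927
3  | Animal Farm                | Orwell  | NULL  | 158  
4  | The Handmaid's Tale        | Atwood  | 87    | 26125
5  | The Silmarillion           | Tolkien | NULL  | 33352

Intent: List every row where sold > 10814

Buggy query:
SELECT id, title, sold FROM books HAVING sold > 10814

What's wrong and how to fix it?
Bug: HAVING filters the output of aggregation, but this query has no GROUP BY and no aggregate functions, so SQLite rejects it (HAVING clause on a non-aggregate query); the condition here is per row

Fix: Use WHERE for row-level filtering

Corrected query:
SELECT id, title, sold FROM books WHERE sold > 10814

Result:
id | title                      | sold 
---+----------------------------+------
1  | The Fellowship of the Ring | 36261
2  | Mansfield Park             | 16927
4  | The Handmaid's Tale        | 26125
5  | The Silmarillion           | 33352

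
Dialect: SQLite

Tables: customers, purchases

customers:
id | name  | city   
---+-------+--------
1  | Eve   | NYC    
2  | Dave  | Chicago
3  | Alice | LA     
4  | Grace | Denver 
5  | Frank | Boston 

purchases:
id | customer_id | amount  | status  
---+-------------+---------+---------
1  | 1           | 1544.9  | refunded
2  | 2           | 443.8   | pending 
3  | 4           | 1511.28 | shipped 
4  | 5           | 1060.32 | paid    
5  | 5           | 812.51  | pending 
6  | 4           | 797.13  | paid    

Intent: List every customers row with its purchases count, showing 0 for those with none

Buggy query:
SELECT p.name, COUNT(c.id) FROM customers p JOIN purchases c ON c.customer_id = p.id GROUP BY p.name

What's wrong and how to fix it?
Bug: An inner join excludes parents with zero children

Fix: Switch to LEFT JOIN to retain unmatched parent rows

Corrected query:
SELECT p.name, COUNT(c.id) FROM customers p LEFT JOIN purchases c ON c.customer_id = p.id GROUP BY p.name

Result:
name  | COUNT(c.id)
------+------------
Alice | 0          
Dave  | 1          
Eve   | 1          
Frank | 2          
Grace | 2          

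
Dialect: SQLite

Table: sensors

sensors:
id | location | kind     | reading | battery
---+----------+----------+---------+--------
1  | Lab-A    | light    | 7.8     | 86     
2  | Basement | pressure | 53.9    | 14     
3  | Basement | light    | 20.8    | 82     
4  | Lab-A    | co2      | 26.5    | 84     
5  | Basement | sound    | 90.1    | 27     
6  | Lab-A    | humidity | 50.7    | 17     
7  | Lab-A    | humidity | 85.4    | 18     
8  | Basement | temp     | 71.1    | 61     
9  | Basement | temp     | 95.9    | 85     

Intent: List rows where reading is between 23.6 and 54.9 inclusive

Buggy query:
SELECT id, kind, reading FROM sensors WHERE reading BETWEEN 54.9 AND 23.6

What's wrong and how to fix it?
Bug: BETWEEN expects the lower bound first; with 54.9 AND 23.6 the range is empty

Fix: Write BETWEEN 23.6 AND 54.9

Corrected query:
SELECT id, kind, reading FROM sensors WHERE reading BETWEEN 23.6 AND 54.9

Result:
id | kind     | reading
---+----------+--------
2  | pressure | 53.9   
4  | co2      | 26.5   
6  | humidity | 50.7   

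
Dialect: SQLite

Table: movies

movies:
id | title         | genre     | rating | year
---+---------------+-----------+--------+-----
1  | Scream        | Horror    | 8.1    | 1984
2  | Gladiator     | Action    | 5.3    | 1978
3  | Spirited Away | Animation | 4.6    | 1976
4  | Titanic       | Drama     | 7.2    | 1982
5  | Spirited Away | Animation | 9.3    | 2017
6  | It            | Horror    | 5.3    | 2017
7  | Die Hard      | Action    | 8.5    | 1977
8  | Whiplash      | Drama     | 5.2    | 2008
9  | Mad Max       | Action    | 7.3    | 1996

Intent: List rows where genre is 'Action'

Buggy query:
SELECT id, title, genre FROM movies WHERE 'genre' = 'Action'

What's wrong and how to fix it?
Bug: 'genre' in single quotes is a string literal, not the column; the comparison is literal-vs-literal and never true

Fix: Remove the quotes around the column name (or use double quotes for an identifier)

Corrected query:
SELECT id, title, genre FROM movies WHERE genre = 'Action'

Result:
id | title     | genre 
---+-----------+-------
2  | Gladiator | Action
7  | Die Hard  | Action
9  | Mad Max   | Action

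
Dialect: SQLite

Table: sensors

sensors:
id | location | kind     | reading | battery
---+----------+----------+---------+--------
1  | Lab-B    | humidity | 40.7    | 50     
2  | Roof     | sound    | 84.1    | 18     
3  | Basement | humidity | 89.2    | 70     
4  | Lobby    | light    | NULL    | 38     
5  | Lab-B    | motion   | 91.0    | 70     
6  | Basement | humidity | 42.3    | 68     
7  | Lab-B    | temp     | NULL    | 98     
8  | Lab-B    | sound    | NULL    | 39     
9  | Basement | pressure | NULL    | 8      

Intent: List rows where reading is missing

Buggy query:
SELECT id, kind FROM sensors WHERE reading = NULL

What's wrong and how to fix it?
Bug: Comparing to NULL with '=' never matches; NULL = NULL is unknown, not true

Fix: Use IS NULL to test for NULL

Corrected query:
SELECT id, kind FROM sensors WHERE reading IS NULL

Result:
id | kind    
---+---------
4  | light   
7  | temp    
8  | sound   
9  | pressure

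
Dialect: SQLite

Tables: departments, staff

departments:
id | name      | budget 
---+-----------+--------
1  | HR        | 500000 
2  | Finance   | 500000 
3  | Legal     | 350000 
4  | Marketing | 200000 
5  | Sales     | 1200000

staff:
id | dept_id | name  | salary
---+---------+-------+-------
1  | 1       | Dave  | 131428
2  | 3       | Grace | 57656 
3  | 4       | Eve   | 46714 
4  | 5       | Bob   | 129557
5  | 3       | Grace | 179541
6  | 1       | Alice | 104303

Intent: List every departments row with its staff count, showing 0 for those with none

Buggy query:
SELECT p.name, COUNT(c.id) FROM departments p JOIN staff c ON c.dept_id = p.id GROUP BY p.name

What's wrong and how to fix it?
Bug: An inner join excludes parents with zero children

Fix: Use LEFT JOIN so parents without children still appear (COUNT(c.id) gives 0)

Corrected query:
SELECT p.name, COUNT(c.id) FROM departments p LEFT JOIN staff c ON c.dept_id = p.id GROUP BY p.name

Result:
name      | COUNT(c.id)
----------+------------
Finance   | 0          
HR        | 2          
Legal     | 2          
Marketing | 1          
Sales     | 1          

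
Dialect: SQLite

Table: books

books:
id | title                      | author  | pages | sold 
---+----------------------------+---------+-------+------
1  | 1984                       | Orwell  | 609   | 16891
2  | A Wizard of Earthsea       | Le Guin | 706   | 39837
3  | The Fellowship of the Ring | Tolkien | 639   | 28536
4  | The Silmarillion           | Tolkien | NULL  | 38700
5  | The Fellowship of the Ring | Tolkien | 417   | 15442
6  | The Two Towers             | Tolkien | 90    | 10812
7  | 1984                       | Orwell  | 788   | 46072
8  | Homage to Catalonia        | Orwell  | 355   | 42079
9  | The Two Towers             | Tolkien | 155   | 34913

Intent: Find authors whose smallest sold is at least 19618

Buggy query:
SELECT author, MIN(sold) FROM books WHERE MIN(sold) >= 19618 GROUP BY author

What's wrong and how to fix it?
Bug: Aggregates like MIN are computed per group after WHERE runs

Fix: Replace WHERE with HAVING after the GROUP BY

Corrected query:
SELECT author, MIN(sold) FROM books GROUP BY author HAVING MIN(sold) >= 19618

Result:
author  | MIN(sold)
--------+----------
Le Guin | 39837    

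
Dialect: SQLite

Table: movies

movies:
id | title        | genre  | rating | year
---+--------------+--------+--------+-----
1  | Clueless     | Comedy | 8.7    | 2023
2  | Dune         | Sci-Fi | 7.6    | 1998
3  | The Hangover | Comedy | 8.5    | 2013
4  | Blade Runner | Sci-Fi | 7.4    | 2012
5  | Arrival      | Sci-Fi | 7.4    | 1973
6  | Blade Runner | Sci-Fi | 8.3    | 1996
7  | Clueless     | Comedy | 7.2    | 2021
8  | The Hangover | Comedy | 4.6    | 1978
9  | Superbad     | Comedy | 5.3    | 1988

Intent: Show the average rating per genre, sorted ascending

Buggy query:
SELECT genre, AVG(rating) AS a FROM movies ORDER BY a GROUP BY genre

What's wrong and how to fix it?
Bug: ORDER BY appears before GROUP BY; SQL clause order requires GROUP BY first

Fix: Move ORDER BY to the end, after GROUP BY

Corrected query:
SELECT genre, AVG(rating) AS a FROM movies GROUP BY genre ORDER BY a

Result:
genre  | a    
-------+------
Comedy | 6.86 
Sci-Fi | 7.675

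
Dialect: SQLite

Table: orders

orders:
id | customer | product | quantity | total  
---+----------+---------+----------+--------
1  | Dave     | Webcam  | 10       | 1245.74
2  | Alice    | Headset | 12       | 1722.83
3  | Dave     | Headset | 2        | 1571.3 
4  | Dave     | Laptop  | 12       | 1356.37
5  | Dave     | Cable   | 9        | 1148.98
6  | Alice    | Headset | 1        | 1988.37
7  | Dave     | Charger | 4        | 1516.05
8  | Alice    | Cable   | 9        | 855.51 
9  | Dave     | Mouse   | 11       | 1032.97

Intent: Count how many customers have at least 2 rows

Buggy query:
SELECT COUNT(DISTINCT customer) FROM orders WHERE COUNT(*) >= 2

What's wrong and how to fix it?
Bug: COUNT(*) cannot appear in WHERE; the per-group count doesn't exist yet

Fix: Use a subquery that GROUPs and filters with HAVING, then count its rows

Corrected query:
SELECT COUNT(*) FROM (SELECT customer FROM orders GROUP BY customer HAVING COUNT(*) >= 2)

Result:
COUNT(*)
--------
2       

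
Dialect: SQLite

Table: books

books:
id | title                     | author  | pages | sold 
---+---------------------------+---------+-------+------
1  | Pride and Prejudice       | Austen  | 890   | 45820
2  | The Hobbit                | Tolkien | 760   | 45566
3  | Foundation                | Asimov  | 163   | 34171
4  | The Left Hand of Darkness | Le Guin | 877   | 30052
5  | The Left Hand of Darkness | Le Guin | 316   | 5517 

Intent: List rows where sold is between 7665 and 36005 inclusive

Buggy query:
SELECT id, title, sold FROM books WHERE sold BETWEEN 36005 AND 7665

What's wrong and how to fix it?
Bug: BETWEEN expects the lower bound first; with 36005 AND 7665 the range is empty

Fix: Swap the bounds so the smaller value comes first

Corrected query:
SELECT id, title, sold FROM books WHERE sold BETWEEN 7665 AND 36005

Result:
id | title                     | sold 
---+---------------------------+------
3  | Foundation                | 34171
4  | The Left Hand of Darkness | 30052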